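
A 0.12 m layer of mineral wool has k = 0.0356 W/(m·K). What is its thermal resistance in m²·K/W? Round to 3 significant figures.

3.37 m²·K/W

R = L/k = 0.12/0.0356 = 3.371 m²·K/W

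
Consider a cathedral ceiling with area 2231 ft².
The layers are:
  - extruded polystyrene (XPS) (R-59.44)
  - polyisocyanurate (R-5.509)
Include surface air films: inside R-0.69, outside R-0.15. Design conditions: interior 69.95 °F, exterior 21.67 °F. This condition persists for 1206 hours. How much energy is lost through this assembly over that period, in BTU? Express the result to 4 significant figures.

R_total = 0.69 + 59.44 + 5.509 + 0.15 = 65.789 ft²·°F·h/BTU
Q = 2231 × (69.95 − 21.67) / 65.789 = 1637.2 BTU/h
E = 1637.2 × 1206 = 1974500 BTU

1975000 BTU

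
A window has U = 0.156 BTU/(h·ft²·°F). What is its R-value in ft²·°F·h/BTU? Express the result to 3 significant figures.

R = 1/U = 1/0.156 = 6.41

6.41 ft²·°F·h/BTU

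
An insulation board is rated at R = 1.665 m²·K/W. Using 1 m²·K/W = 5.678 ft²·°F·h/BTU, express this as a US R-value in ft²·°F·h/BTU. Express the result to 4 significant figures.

9.454 ft²·°F·h/BTU

R_US = 1.665 × 5.678 = 9.4539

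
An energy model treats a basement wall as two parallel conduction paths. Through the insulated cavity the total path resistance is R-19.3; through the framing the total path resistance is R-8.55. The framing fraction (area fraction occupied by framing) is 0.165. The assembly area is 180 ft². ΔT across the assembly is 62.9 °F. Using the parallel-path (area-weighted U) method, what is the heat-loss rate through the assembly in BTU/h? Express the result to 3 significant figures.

U_eff = 0.835/19.3 + 0.165/8.55 = 0.04326 + 0.0193 = 0.06256
R_eff = 1/U_eff = 15.98 ft²·°F·h/BTU
Q = 180 × 62.9 / 15.98 = 708.3 BTU/h

708 BTU/h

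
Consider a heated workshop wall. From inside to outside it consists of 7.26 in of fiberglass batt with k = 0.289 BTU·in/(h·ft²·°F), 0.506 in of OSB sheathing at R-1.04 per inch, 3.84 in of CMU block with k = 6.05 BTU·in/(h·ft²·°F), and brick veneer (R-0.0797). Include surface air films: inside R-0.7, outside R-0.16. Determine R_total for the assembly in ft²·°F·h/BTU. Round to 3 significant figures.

27.2 ft²·°F·h/BTU

7.26/0.289 = 25.12
0.506 × 1.04 = 0.5262
3.84/6.05 = 0.6347
R_total = 0.7 + 25.12 + 0.5262 + 0.6347 + 0.0797 + 0.16 = 27.22 ft²·°F·h/BTU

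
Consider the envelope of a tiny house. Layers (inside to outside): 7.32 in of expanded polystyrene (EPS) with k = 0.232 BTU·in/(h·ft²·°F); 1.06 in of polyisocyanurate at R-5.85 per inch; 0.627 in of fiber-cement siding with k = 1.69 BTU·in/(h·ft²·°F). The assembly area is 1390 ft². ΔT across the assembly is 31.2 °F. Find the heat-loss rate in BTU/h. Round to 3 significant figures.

1140 BTU/h

7.32/0.232 = 31.55
1.06 × 5.85 = 6.201
0.627/1.69 = 0.371
R_total = 31.55 + 6.201 + 0.371 = 38.12 ft²·°F·h/BTU
Q = A·ΔT/R = 1390 × 31.2 / 38.12 = 1138 BTU/h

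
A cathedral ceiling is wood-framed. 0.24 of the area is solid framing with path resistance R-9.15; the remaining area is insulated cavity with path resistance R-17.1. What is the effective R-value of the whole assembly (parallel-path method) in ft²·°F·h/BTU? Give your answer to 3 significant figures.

14.1 ft²·°F·h/BTU

U_eff = 0.76/17.1 + 0.24/9.15 = 0.04444 + 0.02623 = 0.07067
R_eff = 1/U_eff = 14.15 ft²·°F·h/BTU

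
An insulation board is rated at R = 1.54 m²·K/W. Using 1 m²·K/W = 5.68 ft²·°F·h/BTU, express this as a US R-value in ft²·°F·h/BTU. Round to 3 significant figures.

R_US = 1.54 × 5.68 = 8.747

8.75 ft²·°F·h/BTU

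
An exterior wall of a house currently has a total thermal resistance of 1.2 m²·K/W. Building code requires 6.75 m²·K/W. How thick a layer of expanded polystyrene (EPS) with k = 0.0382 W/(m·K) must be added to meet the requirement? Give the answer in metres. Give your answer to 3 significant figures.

0.212 m

ΔR = 6.75 − 1.2 = 5.55 m²·K/W
L = ΔR × k = 5.55 × 0.0382 = 0.212 m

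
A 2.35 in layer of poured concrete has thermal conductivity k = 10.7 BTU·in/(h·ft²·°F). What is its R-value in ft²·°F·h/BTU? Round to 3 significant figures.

0.220 ft²·°F·h/BTU

R = L/k = 2.35/10.7 = 0.2196 ft²·°F·h/BTU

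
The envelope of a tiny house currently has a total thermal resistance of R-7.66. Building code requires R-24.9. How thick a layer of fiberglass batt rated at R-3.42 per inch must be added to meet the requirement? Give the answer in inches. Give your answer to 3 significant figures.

5.04 in

ΔR = 24.9 − 7.66 = 17.24 ft²·°F·h/BTU
L = ΔR / (R/in) = 17.24/3.42 = 5.041 in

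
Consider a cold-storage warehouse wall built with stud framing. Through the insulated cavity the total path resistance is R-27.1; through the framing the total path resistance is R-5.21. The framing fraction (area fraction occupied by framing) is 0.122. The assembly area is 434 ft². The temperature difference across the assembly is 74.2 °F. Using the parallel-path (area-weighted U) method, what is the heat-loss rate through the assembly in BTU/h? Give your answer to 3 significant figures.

U_eff = 0.878/27.1 + 0.122/5.21 = 0.0324 + 0.02342 = 0.05582
R_eff = 1/U_eff = 17.92 ft²·°F·h/BTU
Q = 434 × 74.2 / 17.92 = 1797 BTU/h

1800 BTU/h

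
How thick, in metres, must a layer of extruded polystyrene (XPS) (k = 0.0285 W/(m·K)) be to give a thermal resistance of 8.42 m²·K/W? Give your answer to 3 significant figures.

0.240 m

L = R·k = 8.42 × 0.0285 = 0.24 m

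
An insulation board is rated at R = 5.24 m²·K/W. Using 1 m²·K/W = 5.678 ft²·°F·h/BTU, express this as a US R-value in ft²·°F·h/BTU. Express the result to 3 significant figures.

R_US = 5.24 × 5.678 = 29.75

29.8 ft²·°F·h/BTU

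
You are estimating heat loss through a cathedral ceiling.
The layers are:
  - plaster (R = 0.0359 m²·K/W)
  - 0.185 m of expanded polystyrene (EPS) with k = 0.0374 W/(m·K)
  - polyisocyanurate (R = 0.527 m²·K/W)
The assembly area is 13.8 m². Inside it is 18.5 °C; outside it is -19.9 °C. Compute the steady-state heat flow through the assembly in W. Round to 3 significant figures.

0.185/0.0374 = 4.947
R_total = 0.0359 + 4.947 + 0.527 = 5.509 m²·K/W
Q = A·ΔT/R = 13.8 × (18.5 − (-19.9)) / 5.509 = 96.18 W

96.2 W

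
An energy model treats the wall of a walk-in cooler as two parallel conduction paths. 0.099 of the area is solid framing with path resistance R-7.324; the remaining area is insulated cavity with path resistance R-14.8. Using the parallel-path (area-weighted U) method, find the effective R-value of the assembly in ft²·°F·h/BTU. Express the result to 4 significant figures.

U_eff = 0.901/14.8 + 0.099/7.324 = 0.060878 + 0.013517 = 0.074396
R_eff = 1/U_eff = 13.442 ft²·°F·h/BTU

13.44 ft²·°F·h/BTU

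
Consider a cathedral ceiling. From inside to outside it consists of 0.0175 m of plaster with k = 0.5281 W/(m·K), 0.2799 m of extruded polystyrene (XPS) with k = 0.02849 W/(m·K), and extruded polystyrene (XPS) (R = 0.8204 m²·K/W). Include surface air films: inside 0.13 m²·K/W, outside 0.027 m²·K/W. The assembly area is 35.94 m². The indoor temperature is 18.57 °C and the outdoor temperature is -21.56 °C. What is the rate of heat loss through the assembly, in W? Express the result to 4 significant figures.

0.0175/0.5281 = 0.033138
0.2799/0.02849 = 9.8245
R_total = 0.13 + 0.033138 + 9.8245 + 0.8204 + 0.027 = 10.835 m²·K/W
Q = A·ΔT/R = 35.94 × (18.57 − (-21.56)) / 10.835 = 133.11 W

133.1 W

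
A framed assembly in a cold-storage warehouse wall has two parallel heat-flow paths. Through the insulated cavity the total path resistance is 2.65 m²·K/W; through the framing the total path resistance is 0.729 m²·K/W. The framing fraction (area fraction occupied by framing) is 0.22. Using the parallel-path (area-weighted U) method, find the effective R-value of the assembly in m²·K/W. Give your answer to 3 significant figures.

U_eff = 0.78/2.65 + 0.22/0.729 = 0.2943 + 0.3018 = 0.5961
R_eff = 1/U_eff = 1.678 m²·K/W

1.68 m²·K/W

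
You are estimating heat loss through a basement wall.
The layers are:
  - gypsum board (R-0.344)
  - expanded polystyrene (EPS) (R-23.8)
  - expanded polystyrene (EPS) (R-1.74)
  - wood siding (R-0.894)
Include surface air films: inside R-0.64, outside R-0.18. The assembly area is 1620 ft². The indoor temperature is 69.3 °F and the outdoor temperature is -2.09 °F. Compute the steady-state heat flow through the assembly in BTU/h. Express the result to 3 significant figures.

4190 BTU/h

R_total = 0.64 + 0.344 + 23.8 + 1.74 + 0.894 + 0.18 = 27.6 ft²·°F·h/BTU
Q = A·ΔT/R = 1620 × (69.3 − (-2.09)) / 27.6 = 4191 BTU/h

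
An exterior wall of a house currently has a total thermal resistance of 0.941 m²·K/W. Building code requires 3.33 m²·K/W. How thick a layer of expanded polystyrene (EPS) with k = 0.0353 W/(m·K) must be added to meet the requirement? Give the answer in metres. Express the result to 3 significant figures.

ΔR = 3.33 − 0.941 = 2.389 m²·K/W
L = ΔR × k = 2.389 × 0.0353 = 0.08433 m

0.0843 m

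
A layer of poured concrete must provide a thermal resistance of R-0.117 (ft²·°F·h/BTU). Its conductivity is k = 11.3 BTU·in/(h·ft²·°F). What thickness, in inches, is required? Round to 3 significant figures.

L = R × k = 0.117 × 11.3 = 1.322 in

1.32 in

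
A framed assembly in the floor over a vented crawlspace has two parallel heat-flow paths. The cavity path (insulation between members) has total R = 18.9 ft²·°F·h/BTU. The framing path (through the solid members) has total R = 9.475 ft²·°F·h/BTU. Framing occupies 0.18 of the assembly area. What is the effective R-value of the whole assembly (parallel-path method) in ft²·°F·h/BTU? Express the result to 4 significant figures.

U_eff = 0.82/18.9 + 0.18/9.475 = 0.043386 + 0.018997 = 0.062384
R_eff = 1/U_eff = 16.03 ft²·°F·h/BTU

16.03 ft²·°F·h/BTU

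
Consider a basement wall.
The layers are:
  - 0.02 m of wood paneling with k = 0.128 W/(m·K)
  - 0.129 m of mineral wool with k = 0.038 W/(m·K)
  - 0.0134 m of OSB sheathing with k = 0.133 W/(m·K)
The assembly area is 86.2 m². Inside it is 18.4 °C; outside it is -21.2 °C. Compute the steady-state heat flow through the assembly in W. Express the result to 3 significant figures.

935 W

0.02/0.128 = 0.1562
0.129/0.038 = 3.395
0.0134/0.133 = 0.1008
R_total = 0.1562 + 3.395 + 0.1008 = 3.652 m²·K/W
Q = A·ΔT/R = 86.2 × (18.4 − (-21.2)) / 3.652 = 934.8 W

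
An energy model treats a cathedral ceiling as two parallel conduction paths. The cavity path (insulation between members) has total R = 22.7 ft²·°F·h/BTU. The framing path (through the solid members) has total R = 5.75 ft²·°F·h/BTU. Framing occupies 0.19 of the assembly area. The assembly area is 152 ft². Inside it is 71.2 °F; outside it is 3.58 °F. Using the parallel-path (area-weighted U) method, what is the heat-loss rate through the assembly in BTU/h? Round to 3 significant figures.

U_eff = 0.81/22.7 + 0.19/5.75 = 0.03568 + 0.03304 = 0.06873
R_eff = 1/U_eff = 14.55 ft²·°F·h/BTU
Q = 152 × (71.2 − 3.58) / 14.55 = 706.4 BTU/h

706 BTU/h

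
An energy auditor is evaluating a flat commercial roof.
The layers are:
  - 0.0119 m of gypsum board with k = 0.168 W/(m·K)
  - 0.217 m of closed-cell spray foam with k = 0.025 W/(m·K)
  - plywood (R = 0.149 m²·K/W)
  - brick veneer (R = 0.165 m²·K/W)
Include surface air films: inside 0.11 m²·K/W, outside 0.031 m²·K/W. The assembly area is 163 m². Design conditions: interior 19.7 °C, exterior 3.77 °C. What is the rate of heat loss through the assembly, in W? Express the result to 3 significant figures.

282 W

0.0119/0.168 = 0.07083
0.217/0.025 = 8.68
R_total = 0.11 + 0.07083 + 8.68 + 0.149 + 0.165 + 0.031 = 9.206 m²·K/W
Q = A·ΔT/R = 163 × (19.7 − 3.77) / 9.206 = 282.1 W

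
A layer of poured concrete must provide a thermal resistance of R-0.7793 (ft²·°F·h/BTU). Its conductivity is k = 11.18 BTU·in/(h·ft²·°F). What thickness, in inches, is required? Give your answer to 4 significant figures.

L = R × k = 0.7793 × 11.18 = 8.7126 in

8.713 in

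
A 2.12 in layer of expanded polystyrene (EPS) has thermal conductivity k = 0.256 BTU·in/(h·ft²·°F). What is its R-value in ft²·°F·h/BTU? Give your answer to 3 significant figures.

R = L/k = 2.12/0.256 = 8.281 ft²·°F·h/BTU

8.28 ft²·°F·h/BTU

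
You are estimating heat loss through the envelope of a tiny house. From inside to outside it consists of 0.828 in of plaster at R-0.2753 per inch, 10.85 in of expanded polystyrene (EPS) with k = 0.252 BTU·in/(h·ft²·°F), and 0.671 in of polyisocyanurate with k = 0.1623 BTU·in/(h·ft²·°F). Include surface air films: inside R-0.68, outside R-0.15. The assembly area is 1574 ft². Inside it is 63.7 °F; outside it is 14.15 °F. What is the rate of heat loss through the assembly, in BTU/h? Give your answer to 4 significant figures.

1616 BTU/h

0.828 × 0.2753 = 0.22795
10.85/0.252 = 43.056
0.671/0.1623 = 4.1343
R_total = 0.68 + 0.22795 + 43.056 + 4.1343 + 0.15 = 48.248 ft²·°F·h/BTU
Q = A·ΔT/R = 1574 × (63.7 − 14.15) / 48.248 = 1616.5 BTU/h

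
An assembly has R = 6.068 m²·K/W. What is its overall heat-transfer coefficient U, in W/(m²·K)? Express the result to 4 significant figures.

0.1648 W/(m²·K)

U = 1/R = 1/6.068 = 0.1648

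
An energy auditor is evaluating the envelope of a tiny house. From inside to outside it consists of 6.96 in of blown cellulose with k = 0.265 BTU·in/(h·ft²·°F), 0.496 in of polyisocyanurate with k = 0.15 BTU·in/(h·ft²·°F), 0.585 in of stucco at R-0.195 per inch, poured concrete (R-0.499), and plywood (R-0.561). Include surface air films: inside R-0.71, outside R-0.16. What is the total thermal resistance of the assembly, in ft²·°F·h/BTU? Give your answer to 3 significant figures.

6.96/0.265 = 26.26
0.496/0.15 = 3.307
0.585 × 0.195 = 0.1141
R_total = 0.71 + 26.26 + 3.307 + 0.1141 + 0.499 + 0.561 + 0.16 = 31.61 ft²·°F·h/BTU

31.6 ft²·°F·h/BTU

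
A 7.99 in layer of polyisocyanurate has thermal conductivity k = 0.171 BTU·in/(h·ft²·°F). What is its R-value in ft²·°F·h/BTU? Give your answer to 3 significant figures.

R = L/k = 7.99/0.171 = 46.73 ft²·°F·h/BTU

46.7 ft²·°F·h/BTU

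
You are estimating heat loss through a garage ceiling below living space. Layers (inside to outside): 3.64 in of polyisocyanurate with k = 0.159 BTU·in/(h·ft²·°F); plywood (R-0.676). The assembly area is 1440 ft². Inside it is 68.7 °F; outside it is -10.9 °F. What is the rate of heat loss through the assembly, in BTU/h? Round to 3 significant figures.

3.64/0.159 = 22.89
R_total = 22.89 + 0.676 = 23.57 ft²·°F·h/BTU
Q = A·ΔT/R = 1440 × (68.7 − (-10.9)) / 23.57 = 4863 BTU/h

4860 BTU/h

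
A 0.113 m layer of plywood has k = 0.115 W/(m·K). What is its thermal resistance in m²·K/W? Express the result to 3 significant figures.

0.983 m²·K/W

R = L/k = 0.113/0.115 = 0.9826 m²·K/W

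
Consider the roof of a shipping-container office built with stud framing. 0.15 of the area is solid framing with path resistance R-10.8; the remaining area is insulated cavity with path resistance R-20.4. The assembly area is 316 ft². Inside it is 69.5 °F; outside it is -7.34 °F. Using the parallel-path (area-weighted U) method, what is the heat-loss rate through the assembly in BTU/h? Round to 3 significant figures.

1350 BTU/h

U_eff = 0.85/20.4 + 0.15/10.8 = 0.04167 + 0.01389 = 0.05556
R_eff = 1/U_eff = 18 ft²·°F·h/BTU
Q = 316 × (69.5 − (-7.34)) / 18 = 1349 BTU/h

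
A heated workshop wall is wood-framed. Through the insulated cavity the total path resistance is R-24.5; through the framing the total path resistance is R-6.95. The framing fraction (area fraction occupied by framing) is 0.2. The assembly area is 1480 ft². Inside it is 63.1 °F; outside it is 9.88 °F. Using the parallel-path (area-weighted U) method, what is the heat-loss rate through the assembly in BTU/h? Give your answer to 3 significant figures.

4840 BTU/h

U_eff = 0.8/24.5 + 0.2/6.95 = 0.03265 + 0.02878 = 0.06143
R_eff = 1/U_eff = 16.28 ft²·°F·h/BTU
Q = 1480 × (63.1 − 9.88) / 16.28 = 4839 BTU/h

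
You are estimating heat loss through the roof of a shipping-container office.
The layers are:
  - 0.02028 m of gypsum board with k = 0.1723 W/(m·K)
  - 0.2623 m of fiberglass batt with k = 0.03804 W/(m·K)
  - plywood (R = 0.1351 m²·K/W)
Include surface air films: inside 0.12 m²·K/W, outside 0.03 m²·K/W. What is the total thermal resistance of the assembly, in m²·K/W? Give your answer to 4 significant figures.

7.298 m²·K/W

0.02028/0.1723 = 0.1177
0.2623/0.03804 = 6.8954
R_total = 0.12 + 0.1177 + 6.8954 + 0.1351 + 0.03 = 7.2982 m²·K/W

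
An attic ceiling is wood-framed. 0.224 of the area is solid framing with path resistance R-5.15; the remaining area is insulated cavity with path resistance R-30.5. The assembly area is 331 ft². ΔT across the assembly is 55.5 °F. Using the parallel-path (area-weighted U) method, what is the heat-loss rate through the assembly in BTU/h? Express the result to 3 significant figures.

1270 BTU/h

U_eff = 0.776/30.5 + 0.224/5.15 = 0.02544 + 0.0435 = 0.06894
R_eff = 1/U_eff = 14.51 ft²·°F·h/BTU
Q = 331 × 55.5 / 14.51 = 1266 BTU/h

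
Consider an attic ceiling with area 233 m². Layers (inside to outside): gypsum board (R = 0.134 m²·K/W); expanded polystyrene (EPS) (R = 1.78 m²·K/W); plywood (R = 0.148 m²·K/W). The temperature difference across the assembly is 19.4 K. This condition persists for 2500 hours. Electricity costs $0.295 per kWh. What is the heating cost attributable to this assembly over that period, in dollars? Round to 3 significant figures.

R_total = 0.134 + 1.78 + 0.148 = 2.062 m²·K/W
Q = 233 × 19.4 / 2.062 = 2192 W
E = 2192 W × 2500 h / 1000 = 5480 kWh
Cost = 5480 × 0.295 = $1617

1620 dollars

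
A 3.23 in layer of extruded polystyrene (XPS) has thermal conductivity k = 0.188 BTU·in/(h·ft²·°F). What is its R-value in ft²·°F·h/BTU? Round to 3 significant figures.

R = L/k = 3.23/0.188 = 17.18 ft²·°F·h/BTU

17.2 ft²·°F·h/BTU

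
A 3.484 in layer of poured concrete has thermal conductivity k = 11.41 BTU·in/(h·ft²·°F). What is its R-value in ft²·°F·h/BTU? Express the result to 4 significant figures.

R = L/k = 3.484/11.41 = 0.30535 ft²·°F·h/BTU

0.3053 ft²·°F·h/BTU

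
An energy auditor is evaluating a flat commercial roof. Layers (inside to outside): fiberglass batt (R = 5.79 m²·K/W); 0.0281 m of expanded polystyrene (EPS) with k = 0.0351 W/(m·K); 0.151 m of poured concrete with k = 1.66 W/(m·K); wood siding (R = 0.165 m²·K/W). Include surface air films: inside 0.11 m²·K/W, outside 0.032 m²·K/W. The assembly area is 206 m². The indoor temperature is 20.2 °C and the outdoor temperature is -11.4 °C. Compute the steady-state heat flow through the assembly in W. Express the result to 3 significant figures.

931 W

0.0281/0.0351 = 0.8006
0.151/1.66 = 0.09096
R_total = 0.11 + 5.79 + 0.8006 + 0.09096 + 0.165 + 0.032 = 6.989 m²·K/W
Q = A·ΔT/R = 206 × (20.2 − (-11.4)) / 6.989 = 931.5 W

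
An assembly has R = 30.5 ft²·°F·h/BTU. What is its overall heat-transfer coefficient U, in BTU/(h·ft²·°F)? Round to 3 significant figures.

0.0328 BTU/(h·ft²·°F)

U = 1/R = 1/30.5 = 0.03279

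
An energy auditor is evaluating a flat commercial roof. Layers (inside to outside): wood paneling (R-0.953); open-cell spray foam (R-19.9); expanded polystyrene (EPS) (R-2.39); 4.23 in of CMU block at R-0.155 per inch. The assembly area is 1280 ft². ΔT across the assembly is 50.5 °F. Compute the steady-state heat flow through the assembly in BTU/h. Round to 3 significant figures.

4.23 × 0.155 = 0.6557
R_total = 0.953 + 19.9 + 2.39 + 0.6557 = 23.9 ft²·°F·h/BTU
Q = A·ΔT/R = 1280 × 50.5 / 23.9 = 2705 BTU/h

2700 BTU/h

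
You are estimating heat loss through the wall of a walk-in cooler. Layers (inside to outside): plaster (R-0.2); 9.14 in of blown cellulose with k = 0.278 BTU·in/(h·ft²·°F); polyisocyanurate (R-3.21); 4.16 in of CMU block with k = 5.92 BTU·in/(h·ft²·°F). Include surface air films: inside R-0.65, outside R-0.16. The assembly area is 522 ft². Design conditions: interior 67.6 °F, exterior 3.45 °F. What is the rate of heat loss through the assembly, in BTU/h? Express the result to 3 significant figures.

886 BTU/h

9.14/0.278 = 32.88
4.16/5.92 = 0.7027
R_total = 0.65 + 0.2 + 32.88 + 3.21 + 0.7027 + 0.16 = 37.8 ft²·°F·h/BTU
Q = A·ΔT/R = 522 × (67.6 − 3.45) / 37.8 = 885.9 BTU/h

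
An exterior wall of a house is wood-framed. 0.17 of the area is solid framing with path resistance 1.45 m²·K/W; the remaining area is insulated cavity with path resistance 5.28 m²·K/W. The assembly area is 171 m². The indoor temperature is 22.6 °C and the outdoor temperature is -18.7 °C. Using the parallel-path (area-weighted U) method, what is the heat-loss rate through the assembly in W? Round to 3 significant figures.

U_eff = 0.83/5.28 + 0.17/1.45 = 0.1572 + 0.1172 = 0.2744
R_eff = 1/U_eff = 3.644 m²·K/W
Q = 171 × (22.6 − (-18.7)) / 3.644 = 1938 W

1940 W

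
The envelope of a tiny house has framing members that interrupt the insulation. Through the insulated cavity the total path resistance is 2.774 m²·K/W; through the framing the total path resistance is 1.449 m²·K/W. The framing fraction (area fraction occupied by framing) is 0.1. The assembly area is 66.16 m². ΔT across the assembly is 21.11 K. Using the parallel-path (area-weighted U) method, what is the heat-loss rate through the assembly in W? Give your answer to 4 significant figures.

U_eff = 0.9/2.774 + 0.1/1.449 = 0.32444 + 0.069013 = 0.39345
R_eff = 1/U_eff = 2.5416 m²·K/W
Q = 66.16 × 21.11 / 2.5416 = 549.51 W

549.5 W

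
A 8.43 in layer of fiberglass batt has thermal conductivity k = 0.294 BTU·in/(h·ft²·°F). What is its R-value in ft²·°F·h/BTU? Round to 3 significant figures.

28.7 ft²·°F·h/BTU

R = L/k = 8.43/0.294 = 28.67 ft²·°F·h/BTU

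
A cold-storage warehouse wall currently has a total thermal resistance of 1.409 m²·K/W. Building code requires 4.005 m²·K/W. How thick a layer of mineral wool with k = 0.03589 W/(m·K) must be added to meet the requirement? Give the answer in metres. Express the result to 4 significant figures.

ΔR = 4.005 − 1.409 = 2.596 m²·K/W
L = ΔR × k = 2.596 × 0.03589 = 0.09317 m

0.09317 m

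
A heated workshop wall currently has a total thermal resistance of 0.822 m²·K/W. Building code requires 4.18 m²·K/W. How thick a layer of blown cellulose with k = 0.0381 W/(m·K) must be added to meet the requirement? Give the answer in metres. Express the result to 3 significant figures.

0.128 m

ΔR = 4.18 − 0.822 = 3.358 m²·K/W
L = ΔR × k = 3.358 × 0.0381 = 0.1279 m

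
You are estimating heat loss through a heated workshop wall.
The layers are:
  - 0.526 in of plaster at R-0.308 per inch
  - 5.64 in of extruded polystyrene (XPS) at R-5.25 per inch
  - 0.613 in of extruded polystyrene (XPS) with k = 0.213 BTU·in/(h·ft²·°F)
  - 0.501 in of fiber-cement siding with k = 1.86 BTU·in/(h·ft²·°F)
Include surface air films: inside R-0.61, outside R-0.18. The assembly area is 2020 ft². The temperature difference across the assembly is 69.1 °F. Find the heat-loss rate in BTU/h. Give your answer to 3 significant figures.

0.526 × 0.308 = 0.162
5.64 × 5.25 = 29.61
0.613/0.213 = 2.878
0.501/1.86 = 0.2694
R_total = 0.61 + 0.162 + 29.61 + 2.878 + 0.2694 + 0.18 = 33.71 ft²·°F·h/BTU
Q = A·ΔT/R = 2020 × 69.1 / 33.71 = 4141 BTU/h

4140 BTU/h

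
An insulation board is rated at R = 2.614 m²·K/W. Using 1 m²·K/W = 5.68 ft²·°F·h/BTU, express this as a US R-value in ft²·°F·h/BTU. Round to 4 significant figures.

R_US = 2.614 × 5.68 = 14.848

14.85 ft²·°F·h/BTU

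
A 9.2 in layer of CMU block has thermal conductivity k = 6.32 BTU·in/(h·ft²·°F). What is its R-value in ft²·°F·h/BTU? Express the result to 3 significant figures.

1.46 ft²·°F·h/BTU

R = L/k = 9.2/6.32 = 1.456 ft²·°F·h/BTU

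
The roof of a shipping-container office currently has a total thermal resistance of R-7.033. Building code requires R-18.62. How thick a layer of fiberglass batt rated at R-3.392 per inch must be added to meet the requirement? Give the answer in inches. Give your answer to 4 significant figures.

ΔR = 18.62 − 7.033 = 11.587 ft²·°F·h/BTU
L = ΔR / (R/in) = 11.587/3.392 = 3.416 in

3.416 in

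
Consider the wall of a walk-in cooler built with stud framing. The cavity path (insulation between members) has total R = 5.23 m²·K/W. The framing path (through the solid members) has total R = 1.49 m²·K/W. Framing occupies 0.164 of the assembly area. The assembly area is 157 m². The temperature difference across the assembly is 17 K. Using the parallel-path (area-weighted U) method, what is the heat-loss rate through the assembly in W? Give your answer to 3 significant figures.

U_eff = 0.836/5.23 + 0.164/1.49 = 0.1598 + 0.1101 = 0.2699
R_eff = 1/U_eff = 3.705 m²·K/W
Q = 157 × 17 / 3.705 = 720.4 W

720 W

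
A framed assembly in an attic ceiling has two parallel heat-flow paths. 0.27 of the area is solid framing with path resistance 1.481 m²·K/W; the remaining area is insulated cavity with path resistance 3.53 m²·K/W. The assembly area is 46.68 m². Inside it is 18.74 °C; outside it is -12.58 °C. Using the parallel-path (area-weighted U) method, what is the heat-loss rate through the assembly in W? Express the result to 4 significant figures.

568.9 W

U_eff = 0.73/3.53 + 0.27/1.481 = 0.2068 + 0.18231 = 0.38911
R_eff = 1/U_eff = 2.57 m²·K/W
Q = 46.68 × (18.74 − (-12.58)) / 2.57 = 568.88 W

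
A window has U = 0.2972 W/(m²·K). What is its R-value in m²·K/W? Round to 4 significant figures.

R = 1/U = 1/0.2972 = 3.3647

3.365 m²·K/W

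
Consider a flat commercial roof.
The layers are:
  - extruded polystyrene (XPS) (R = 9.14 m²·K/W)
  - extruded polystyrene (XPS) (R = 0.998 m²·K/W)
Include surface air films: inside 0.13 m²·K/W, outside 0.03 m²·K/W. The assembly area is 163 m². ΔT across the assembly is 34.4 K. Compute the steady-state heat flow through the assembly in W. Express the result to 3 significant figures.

544 W

R_total = 0.13 + 9.14 + 0.998 + 0.03 = 10.3 m²·K/W
Q = A·ΔT/R = 163 × 34.4 / 10.3 = 544.5 W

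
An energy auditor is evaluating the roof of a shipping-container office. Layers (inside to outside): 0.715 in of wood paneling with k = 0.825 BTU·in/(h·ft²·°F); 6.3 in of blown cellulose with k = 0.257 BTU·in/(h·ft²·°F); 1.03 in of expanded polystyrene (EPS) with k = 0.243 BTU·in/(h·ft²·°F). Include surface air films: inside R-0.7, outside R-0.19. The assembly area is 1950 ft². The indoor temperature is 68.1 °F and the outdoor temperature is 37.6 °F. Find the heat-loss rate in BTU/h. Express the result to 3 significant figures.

0.715/0.825 = 0.8667
6.3/0.257 = 24.51
1.03/0.243 = 4.239
R_total = 0.7 + 0.8667 + 24.51 + 4.239 + 0.19 = 30.51 ft²·°F·h/BTU
Q = A·ΔT/R = 1950 × (68.1 − 37.6) / 30.51 = 1949 BTU/h

1950 BTU/h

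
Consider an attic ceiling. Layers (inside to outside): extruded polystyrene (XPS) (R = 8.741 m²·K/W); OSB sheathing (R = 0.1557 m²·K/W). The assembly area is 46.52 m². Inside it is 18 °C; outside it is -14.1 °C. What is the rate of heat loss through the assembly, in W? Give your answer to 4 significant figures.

167.8 W

R_total = 8.741 + 0.1557 = 8.8967 m²·K/W
Q = A·ΔT/R = 46.52 × (18 − (-14.1)) / 8.8967 = 167.85 W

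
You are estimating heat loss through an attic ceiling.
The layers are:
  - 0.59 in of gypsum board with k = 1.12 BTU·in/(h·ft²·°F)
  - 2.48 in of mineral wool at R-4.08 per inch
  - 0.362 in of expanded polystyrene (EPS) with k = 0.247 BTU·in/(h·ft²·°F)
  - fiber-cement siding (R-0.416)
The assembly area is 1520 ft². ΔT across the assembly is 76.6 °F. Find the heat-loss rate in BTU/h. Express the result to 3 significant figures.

0.59/1.12 = 0.5268
2.48 × 4.08 = 10.12
0.362/0.247 = 1.466
R_total = 0.5268 + 10.12 + 1.466 + 0.416 = 12.53 ft²·°F·h/BTU
Q = A·ΔT/R = 1520 × 76.6 / 12.53 = 9295 BTU/h

9290 BTU/h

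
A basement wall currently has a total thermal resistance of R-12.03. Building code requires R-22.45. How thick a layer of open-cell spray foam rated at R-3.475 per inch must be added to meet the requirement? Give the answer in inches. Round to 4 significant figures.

ΔR = 22.45 − 12.03 = 10.42 ft²·°F·h/BTU
L = ΔR / (R/in) = 10.42/3.475 = 2.9986 in

2.999 in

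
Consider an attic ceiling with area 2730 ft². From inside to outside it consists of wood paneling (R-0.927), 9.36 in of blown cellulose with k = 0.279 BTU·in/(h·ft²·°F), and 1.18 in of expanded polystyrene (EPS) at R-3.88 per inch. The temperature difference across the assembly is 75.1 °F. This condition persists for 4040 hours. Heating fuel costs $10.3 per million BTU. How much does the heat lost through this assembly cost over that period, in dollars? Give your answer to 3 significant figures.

9.36/0.279 = 33.55
1.18 × 3.88 = 4.578
R_total = 0.927 + 33.55 + 4.578 = 39.05 ft²·°F·h/BTU
Q = 2730 × 75.1 / 39.05 = 5250 BTU/h
E = 5250 × 4040 = 21210000 BTU
Cost = 21210000/10⁶ × 10.3 = $218.5

218 dollars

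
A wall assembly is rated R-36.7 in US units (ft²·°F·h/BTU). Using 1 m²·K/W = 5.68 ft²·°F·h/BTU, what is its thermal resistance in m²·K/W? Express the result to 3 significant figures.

6.46 m²·K/W

R_SI = 36.7/5.68 = 6.461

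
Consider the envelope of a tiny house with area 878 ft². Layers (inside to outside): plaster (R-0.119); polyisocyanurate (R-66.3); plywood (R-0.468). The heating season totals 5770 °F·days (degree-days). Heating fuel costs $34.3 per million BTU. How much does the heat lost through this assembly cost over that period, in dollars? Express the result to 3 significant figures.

62.3 dollars

R_total = 0.119 + 66.3 + 0.468 = 66.89 ft²·°F·h/BTU
E = A × HDD × 24 / R = 878 × 5770 × 24 / 66.89 = 1818000 BTU
Cost = 1818000/10⁶ × 34.3 = $62.35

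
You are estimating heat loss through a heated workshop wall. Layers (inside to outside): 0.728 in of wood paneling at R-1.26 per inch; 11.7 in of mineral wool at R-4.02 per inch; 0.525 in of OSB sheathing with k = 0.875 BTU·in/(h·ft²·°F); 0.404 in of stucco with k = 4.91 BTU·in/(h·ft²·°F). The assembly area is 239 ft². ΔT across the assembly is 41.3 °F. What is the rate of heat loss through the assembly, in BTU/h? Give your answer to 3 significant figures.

203 BTU/h

0.728 × 1.26 = 0.9173
11.7 × 4.02 = 47.03
0.525/0.875 = 0.6
0.404/4.91 = 0.08228
R_total = 0.9173 + 47.03 + 0.6 + 0.08228 = 48.63 ft²·°F·h/BTU
Q = A·ΔT/R = 239 × 41.3 / 48.63 = 203 BTU/h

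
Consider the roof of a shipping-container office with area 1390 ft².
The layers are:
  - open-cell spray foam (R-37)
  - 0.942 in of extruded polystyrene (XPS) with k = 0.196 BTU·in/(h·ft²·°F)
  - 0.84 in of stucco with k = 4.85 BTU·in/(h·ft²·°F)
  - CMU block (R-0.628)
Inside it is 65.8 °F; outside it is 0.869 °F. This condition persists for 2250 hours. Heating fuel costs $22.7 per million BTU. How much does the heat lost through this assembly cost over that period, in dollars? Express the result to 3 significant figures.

108 dollars

0.942/0.196 = 4.806
0.84/4.85 = 0.1732
R_total = 37 + 4.806 + 0.1732 + 0.628 = 42.61 ft²·°F·h/BTU
Q = 1390 × (65.8 − 0.869) / 42.61 = 2118 BTU/h
E = 2118 × 2250 = 4766000 BTU
Cost = 4766000/10⁶ × 22.7 = $108.2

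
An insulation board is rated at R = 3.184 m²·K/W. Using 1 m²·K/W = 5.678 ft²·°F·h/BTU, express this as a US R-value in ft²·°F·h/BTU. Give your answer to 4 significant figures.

R_US = 3.184 × 5.678 = 18.079

18.08 ft²·°F·h/BTU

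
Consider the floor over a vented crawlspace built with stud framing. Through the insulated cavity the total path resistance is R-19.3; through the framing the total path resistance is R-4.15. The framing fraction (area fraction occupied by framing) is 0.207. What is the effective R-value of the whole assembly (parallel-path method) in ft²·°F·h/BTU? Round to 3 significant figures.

U_eff = 0.793/19.3 + 0.207/4.15 = 0.04109 + 0.04988 = 0.09097
R_eff = 1/U_eff = 10.99 ft²·°F·h/BTU

11.0 ft²·°F·h/BTU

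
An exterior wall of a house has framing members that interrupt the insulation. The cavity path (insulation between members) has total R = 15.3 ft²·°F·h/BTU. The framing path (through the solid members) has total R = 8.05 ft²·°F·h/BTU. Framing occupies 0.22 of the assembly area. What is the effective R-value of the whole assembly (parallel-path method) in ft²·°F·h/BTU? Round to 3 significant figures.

U_eff = 0.78/15.3 + 0.22/8.05 = 0.05098 + 0.02733 = 0.07831
R_eff = 1/U_eff = 12.77 ft²·°F·h/BTU

12.8 ft²·°F·h/BTU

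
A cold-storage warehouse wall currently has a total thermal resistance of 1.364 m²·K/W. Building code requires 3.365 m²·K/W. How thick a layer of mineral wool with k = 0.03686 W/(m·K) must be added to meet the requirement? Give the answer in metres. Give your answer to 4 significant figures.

ΔR = 3.365 − 1.364 = 2.001 m²·K/W
L = ΔR × k = 2.001 × 0.03686 = 0.073757 m

0.07376 m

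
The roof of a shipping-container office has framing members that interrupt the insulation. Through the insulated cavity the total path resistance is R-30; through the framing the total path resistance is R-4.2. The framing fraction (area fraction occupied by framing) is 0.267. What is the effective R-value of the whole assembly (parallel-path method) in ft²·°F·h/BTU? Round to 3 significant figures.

U_eff = 0.733/30 + 0.267/4.2 = 0.02443 + 0.06357 = 0.088
R_eff = 1/U_eff = 11.36 ft²·°F·h/BTU

11.4 ft²·°F·h/BTU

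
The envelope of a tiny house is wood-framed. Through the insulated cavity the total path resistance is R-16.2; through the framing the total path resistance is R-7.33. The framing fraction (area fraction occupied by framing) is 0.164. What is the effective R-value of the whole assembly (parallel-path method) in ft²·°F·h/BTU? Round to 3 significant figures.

U_eff = 0.836/16.2 + 0.164/7.33 = 0.0516 + 0.02237 = 0.07398
R_eff = 1/U_eff = 13.52 ft²·°F·h/BTU

13.5 ft²·°F·h/BTU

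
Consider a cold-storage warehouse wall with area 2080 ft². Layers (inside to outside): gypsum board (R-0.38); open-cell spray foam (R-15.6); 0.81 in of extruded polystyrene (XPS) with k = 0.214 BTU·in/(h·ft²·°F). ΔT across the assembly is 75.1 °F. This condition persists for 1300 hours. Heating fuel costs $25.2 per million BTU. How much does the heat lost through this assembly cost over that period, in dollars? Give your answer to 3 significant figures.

0.81/0.214 = 3.785
R_total = 0.38 + 15.6 + 3.785 = 19.77 ft²·°F·h/BTU
Q = 2080 × 75.1 / 19.77 = 7903 BTU/h
E = 7903 × 1300 = 10270000 BTU
Cost = 10270000/10⁶ × 25.2 = $258.9

259 dollars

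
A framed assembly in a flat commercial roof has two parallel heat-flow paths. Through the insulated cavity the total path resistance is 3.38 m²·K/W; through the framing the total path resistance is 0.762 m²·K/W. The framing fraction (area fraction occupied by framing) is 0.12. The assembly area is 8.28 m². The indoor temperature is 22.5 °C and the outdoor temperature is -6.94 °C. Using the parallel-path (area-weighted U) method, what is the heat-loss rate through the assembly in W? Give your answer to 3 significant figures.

102 W

U_eff = 0.88/3.38 + 0.12/0.762 = 0.2604 + 0.1575 = 0.4178
R_eff = 1/U_eff = 2.393 m²·K/W
Q = 8.28 × (22.5 − (-6.94)) / 2.393 = 101.9 W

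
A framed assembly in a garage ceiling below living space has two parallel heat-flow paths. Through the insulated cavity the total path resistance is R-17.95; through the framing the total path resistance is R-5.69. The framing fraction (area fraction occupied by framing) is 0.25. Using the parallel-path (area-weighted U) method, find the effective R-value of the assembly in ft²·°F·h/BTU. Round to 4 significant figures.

U_eff = 0.75/17.95 + 0.25/5.69 = 0.041783 + 0.043937 = 0.085719
R_eff = 1/U_eff = 11.666 ft²·°F·h/BTU

11.67 ft²·°F·h/BTU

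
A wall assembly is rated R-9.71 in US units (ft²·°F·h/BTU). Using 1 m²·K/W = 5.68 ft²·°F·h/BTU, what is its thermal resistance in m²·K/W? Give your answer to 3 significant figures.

1.71 m²·K/W

R_SI = 9.71/5.68 = 1.71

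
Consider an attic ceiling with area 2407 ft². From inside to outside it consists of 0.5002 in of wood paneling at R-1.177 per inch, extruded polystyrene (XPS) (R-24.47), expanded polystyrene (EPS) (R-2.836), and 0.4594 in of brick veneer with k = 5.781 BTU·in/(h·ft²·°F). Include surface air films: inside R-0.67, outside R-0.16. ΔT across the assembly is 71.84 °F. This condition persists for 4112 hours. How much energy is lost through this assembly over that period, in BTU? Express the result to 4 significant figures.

24690000 BTU

0.5002 × 1.177 = 0.58874
0.4594/5.781 = 0.079467
R_total = 0.67 + 0.58874 + 24.47 + 2.836 + 0.079467 + 0.16 = 28.804 ft²·°F·h/BTU
Q = 2407 × 71.84 / 28.804 = 6003.3 BTU/h
E = 6003.3 × 4112 = 24685000 BTU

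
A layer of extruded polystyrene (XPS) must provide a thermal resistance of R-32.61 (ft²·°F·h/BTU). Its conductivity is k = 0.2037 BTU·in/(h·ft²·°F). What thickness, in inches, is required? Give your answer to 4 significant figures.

6.643 in

L = R × k = 32.61 × 0.2037 = 6.6427 in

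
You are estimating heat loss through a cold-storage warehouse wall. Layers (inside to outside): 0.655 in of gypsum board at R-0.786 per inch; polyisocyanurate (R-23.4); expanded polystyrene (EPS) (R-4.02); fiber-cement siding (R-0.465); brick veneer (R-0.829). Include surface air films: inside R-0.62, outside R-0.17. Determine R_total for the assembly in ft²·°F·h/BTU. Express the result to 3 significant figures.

30.0 ft²·°F·h/BTU

0.655 × 0.786 = 0.5148
R_total = 0.62 + 0.5148 + 23.4 + 4.02 + 0.465 + 0.829 + 0.17 = 30.02 ft²·°F·h/BTU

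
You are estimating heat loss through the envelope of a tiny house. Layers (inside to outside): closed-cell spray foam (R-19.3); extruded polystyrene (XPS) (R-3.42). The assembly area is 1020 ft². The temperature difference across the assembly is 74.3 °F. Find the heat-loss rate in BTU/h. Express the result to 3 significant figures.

R_total = 19.3 + 3.42 = 22.72 ft²·°F·h/BTU
Q = A·ΔT/R = 1020 × 74.3 / 22.72 = 3336 BTU/h

3340 BTU/h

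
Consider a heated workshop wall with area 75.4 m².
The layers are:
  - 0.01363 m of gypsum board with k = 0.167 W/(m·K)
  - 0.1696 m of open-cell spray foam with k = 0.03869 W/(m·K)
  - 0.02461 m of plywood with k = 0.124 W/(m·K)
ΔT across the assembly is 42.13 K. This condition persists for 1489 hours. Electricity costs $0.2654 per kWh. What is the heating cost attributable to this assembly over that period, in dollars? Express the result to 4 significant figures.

269.2 dollars

0.01363/0.167 = 0.081617
0.1696/0.03869 = 4.3836
0.02461/0.124 = 0.19847
R_total = 0.081617 + 4.3836 + 0.19847 = 4.6636 m²·K/W
Q = 75.4 × 42.13 / 4.6636 = 681.14 W
E = 681.14 W × 1489 h / 1000 = 1014.2 kWh
Cost = 1014.2 × 0.2654 = $269.17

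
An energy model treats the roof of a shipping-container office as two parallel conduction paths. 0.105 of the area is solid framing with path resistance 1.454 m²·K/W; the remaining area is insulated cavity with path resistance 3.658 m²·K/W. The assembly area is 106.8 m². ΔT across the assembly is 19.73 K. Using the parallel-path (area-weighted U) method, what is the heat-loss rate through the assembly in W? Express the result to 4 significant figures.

U_eff = 0.895/3.658 + 0.105/1.454 = 0.24467 + 0.072215 = 0.31688
R_eff = 1/U_eff = 3.1557 m²·K/W
Q = 106.8 × 19.73 / 3.1557 = 667.73 W

667.7 W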